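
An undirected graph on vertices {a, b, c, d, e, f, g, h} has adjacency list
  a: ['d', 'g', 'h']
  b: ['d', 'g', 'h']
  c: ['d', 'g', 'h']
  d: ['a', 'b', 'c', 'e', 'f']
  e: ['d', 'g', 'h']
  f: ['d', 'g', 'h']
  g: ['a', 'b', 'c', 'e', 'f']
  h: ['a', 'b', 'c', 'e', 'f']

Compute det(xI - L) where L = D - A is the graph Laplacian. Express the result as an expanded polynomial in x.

Each diagonal entry of L is the vertex degree and each off-diagonal entry is -1 where an edge is present, 0 otherwise; in the order [a, b, c, d, e, f, g, h] the diagonal is [3, 3, 3, 5, 3, 3, 5, 5]. The eigenvalues of L are [0, 3, 3, 3, 3, 5, 5, 8]; the characteristic polynomial is the product of (x - lambda_i), which multiplies out to x^8 - 30x^7 + 375x^6 - 2540x^5 + 10095x^4 - 23598x^3 + 30105x^2 - 16200x. Since p(0) = det(-L) = 0, x divides p(x). There is one zero in the spectrum, matching the 1 component.

x^8 - 30x^7 + 375x^6 - 2540x^5 + 10095x^4 - 23598x^3 + 30105x^2 - 16200x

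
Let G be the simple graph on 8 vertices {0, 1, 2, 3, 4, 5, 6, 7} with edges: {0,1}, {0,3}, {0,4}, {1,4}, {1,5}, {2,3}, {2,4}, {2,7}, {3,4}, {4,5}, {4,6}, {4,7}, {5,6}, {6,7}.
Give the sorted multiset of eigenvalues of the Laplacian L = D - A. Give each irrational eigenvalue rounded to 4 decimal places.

[0, 1.7530, 1.7530, 3.4450, 3.4450, 4.8019, 4.8019, 8]

Reading degrees in the order [0, 1, 2, 3, 4, 5, 6, 7] gives [3, 3, 3, 3, 7, 3, 3, 3]; set D = diag(3, 3, 3, 3, 7, 3, 3, 3) and form L = D - A. Diagonalising L (or applying a numerical eigensolver to the 8x8 matrix) gives the spectrum above.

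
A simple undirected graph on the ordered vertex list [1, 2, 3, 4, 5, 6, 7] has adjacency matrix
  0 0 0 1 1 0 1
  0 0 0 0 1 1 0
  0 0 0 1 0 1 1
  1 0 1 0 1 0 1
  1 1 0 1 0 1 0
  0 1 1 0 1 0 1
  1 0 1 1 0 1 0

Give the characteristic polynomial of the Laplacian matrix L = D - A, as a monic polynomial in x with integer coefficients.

Each diagonal entry of L is the vertex degree and each off-diagonal entry is -1 where an edge is present, 0 otherwise; in the order [1, 2, 3, 4, 5, 6, 7] the diagonal is [3, 2, 3, 4, 4, 4, 4]. Computing det(xI - L) by cofactor expansion (or equivalently via sum-over-permutations) gives x^7 - 24x^6 + 233x^5 - 1166x^4 + 3153x^3 - 4334x^2 + 2345x. The constant term is 0 because L is singular (the all-ones vector lies in its kernel). The eigenvalues sum to 24, which equals trace(L) = 2|E|. The largest eigenvalue, 6.1701, is at most the vertex count 7.

x^7 - 24x^6 + 233x^5 - 1166x^4 + 3153x^3 - 4334x^2 + 2345x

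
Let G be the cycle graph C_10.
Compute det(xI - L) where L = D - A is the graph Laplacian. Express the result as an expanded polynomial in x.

The graph has 10 vertices and degree multiset [2, 2, 2, 2, 2, 2, 2, 2, 2, 2]; D is the diagonal matrix of degrees and L = D - A. L has integer entries, so p(x) = det(xI - L) has integer coefficients. Expanding the determinant yields x^10 - 20x^9 + 170x^8 - 800x^7 + 2275x^6 - 4004x^5 + 4290x^4 - 2640x^3 + 825x^2 - 100x. Since p(0) = det(-L) = 0, x divides p(x). The eigenvalues sum to 20, which equals trace(L) = 2|E|. There is one zero in the spectrum, matching the 1 component.

x^10 - 20x^9 + 170x^8 - 800x^7 + 2275x^6 - 4004x^5 + 4290x^4 - 2640x^3 + 825x^2 - 100x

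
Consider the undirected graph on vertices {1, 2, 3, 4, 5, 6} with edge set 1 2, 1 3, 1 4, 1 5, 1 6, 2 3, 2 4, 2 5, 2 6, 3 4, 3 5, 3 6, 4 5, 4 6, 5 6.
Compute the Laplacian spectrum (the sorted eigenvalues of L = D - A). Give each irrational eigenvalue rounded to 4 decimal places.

Each diagonal entry of L is the vertex degree and each off-diagonal entry is -1 where an edge is present, 0 otherwise; in the order [1, 2, 3, 4, 5, 6] the diagonal is [5, 5, 5, 5, 5, 5]. Since every row of L sums to 0, the all-ones vector is in the kernel and 0 is an eigenvalue. The single zero eigenvalue shows the graph is connected. There is one zero in the spectrum, matching the 1 component.

[0, 6, 6, 6, 6, 6]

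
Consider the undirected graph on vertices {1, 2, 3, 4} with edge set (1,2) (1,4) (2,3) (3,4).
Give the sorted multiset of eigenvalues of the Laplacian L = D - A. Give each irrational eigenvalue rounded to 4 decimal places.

Each diagonal entry of L is the vertex degree and each off-diagonal entry is -1 where an edge is present, 0 otherwise; in the order [1, 2, 3, 4] the diagonal is [2, 2, 2, 2]. L is symmetric positive semidefinite, so every eigenvalue is real and nonnegative. The largest eigenvalue, 4, is at most the vertex count 4. The eigenvalues sum to 8, which equals trace(L) = 2|E|.

[0, 2, 2, 4]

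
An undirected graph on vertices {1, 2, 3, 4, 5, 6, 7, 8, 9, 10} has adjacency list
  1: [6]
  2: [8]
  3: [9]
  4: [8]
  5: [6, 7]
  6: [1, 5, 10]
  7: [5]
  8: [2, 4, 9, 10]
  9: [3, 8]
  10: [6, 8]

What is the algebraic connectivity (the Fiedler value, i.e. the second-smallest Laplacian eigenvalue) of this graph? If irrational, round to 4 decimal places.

0.1626

Each diagonal entry of L is the vertex degree and each off-diagonal entry is -1 where an edge is present, 0 otherwise; in the order [1, 2, 3, 4, 5, 6, 7, 8, 9, 10] the diagonal is [1, 1, 1, 1, 2, 3, 1, 4, 2, 2]. The smallest Laplacian eigenvalue is always 0. The next one, lambda_2 = 0.1626, measures how hard the graph is to disconnect: larger values mean better connectivity. There is one zero in the spectrum, matching the 1 component.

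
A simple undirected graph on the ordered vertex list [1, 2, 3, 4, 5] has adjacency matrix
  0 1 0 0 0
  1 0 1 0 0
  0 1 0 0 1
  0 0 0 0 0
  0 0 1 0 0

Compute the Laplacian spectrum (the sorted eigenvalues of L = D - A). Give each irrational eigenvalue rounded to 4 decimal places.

With the vertex order [1, 2, 3, 4, 5], the degrees are [1, 2, 2, 0, 1], giving D = diag(1, 2, 2, 0, 1) and L = D - A. The multiplicity of 0 as a Laplacian eigenvalue equals the number of connected components. The 2 zero eigenvalues correspond to the 2 connected components. There are 2 zeros in the spectrum, matching the 2 components.

[0, 0, 0.5858, 2, 3.4142]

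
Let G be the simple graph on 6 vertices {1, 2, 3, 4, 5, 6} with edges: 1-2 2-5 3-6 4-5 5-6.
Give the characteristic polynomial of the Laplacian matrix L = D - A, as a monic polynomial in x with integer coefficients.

With the vertex order [1, 2, 3, 4, 5, 6], the degrees are [1, 2, 1, 1, 3, 2], giving D = diag(1, 2, 1, 1, 3, 2) and L = D - A. Computing det(xI - L) by cofactor expansion (or equivalently via sum-over-permutations) gives x^6 - 10x^5 + 35x^4 - 52x^3 + 31x^2 - 6x. Since p(0) = det(-L) = 0, x divides p(x).

x^6 - 10x^5 + 35x^4 - 52x^3 + 31x^2 - 6x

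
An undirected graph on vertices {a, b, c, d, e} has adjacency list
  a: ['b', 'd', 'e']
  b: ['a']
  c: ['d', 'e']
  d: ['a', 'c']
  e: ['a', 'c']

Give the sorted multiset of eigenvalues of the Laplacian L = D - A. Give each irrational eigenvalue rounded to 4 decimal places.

Each diagonal entry of L is the vertex degree and each off-diagonal entry is -1 where an edge is present, 0 otherwise; in the order [a, b, c, d, e] the diagonal is [3, 1, 2, 2, 2]. L is symmetric positive semidefinite, so every eigenvalue is real and nonnegative. The single zero eigenvalue shows the graph is connected. The eigenvalues sum to 10, which equals trace(L) = 2|E|. There is one zero in the spectrum, matching the 1 component.

[0, 0.8299, 2, 2.6889, 4.4812]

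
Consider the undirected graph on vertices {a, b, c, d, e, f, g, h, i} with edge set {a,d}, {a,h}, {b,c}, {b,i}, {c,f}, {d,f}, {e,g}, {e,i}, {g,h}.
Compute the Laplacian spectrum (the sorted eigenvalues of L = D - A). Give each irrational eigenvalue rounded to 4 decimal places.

Reading degrees in the order [a, b, c, d, e, f, g, h, i] gives [2, 2, 2, 2, 2, 2, 2, 2, 2]; set D = diag(2, 2, 2, 2, 2, 2, 2, 2, 2) and form L = D - A. Since every row of L sums to 0, the all-ones vector is in the kernel and 0 is an eigenvalue. The largest eigenvalue, 3.8794, is at most the vertex count 9. By the matrix-tree theorem the graph has (1/9) * product of the nonzero eigenvalues = 9 spanning trees.

[0, 0.4679, 0.4679, 1.6527, 1.6527, 3, 3, 3.8794, 3.8794]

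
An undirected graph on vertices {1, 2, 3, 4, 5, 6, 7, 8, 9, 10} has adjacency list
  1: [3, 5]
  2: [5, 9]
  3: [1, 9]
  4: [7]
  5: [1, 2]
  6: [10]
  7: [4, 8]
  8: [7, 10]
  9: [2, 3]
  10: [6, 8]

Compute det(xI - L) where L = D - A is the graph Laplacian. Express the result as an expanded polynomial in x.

x^10 - 18x^9 + 136x^8 - 560x^7 + 1365x^6 - 2000x^5 + 1700x^4 - 750x^3 + 125x^2

With the vertex order [1, 2, 3, 4, 5, 6, 7, 8, 9, 10], the degrees are [2, 2, 2, 1, 2, 1, 2, 2, 2, 2], giving D = diag(2, 2, 2, 1, 2, 1, 2, 2, 2, 2) and L = D - A. L has integer entries, so p(x) = det(xI - L) has integer coefficients. Expanding the determinant yields x^10 - 18x^9 + 136x^8 - 560x^7 + 1365x^6 - 2000x^5 + 1700x^4 - 750x^3 + 125x^2. The constant term is 0 because L is singular (the all-ones vector lies in its kernel). The eigenvalues sum to 18, which equals trace(L) = 2|E|.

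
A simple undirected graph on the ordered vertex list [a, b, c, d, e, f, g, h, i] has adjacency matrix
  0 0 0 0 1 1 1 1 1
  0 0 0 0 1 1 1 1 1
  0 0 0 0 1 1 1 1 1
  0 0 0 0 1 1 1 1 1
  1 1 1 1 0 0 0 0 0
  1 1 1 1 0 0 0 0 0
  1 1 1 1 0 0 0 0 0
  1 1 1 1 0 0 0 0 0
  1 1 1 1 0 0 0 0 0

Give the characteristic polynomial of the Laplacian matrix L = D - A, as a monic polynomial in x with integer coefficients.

x^9 - 40x^8 + 690x^7 - 6720x^6 + 40485x^5 - 154704x^4 + 366560x^3 - 492800x^2 + 288000x

Each diagonal entry of L is the vertex degree and each off-diagonal entry is -1 where an edge is present, 0 otherwise; in the order [a, b, c, d, e, f, g, h, i] the diagonal is [5, 5, 5, 5, 4, 4, 4, 4, 4]. L has integer entries, so p(x) = det(xI - L) has integer coefficients. Expanding the determinant yields x^9 - 40x^8 + 690x^7 - 6720x^6 + 40485x^5 - 154704x^4 + 366560x^3 - 492800x^2 + 288000x. Since p(0) = det(-L) = 0, x divides p(x). There is one zero in the spectrum, matching the 1 component.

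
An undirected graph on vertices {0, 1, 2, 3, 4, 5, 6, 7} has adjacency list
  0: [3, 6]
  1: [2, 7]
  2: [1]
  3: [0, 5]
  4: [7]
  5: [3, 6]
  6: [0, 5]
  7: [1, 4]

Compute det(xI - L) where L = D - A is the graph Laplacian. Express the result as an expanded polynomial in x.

x^8 - 14x^7 + 78x^6 - 220x^5 + 328x^4 - 240x^3 + 64x^2

Each diagonal entry of L is the vertex degree and each off-diagonal entry is -1 where an edge is present, 0 otherwise; in the order [0, 1, 2, 3, 4, 5, 6, 7] the diagonal is [2, 2, 1, 2, 1, 2, 2, 2]. Computing det(xI - L) by cofactor expansion (or equivalently via sum-over-permutations) gives x^8 - 14x^7 + 78x^6 - 220x^5 + 328x^4 - 240x^3 + 64x^2. The constant term is 0 because L is singular (the all-ones vector lies in its kernel). The eigenvalues sum to 14, which equals trace(L) = 2|E|.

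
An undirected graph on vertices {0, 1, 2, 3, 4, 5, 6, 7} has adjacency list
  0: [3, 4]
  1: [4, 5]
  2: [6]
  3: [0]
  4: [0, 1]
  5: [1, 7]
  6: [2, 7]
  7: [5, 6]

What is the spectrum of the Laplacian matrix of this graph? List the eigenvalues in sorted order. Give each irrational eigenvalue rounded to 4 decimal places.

Reading degrees in the order [0, 1, 2, 3, 4, 5, 6, 7] gives [2, 2, 1, 1, 2, 2, 2, 2]; set D = diag(2, 2, 1, 1, 2, 2, 2, 2) and form L = D - A. Since every row of L sums to 0, the all-ones vector is in the kernel and 0 is an eigenvalue. There is one zero in the spectrum, matching the 1 component. By the matrix-tree theorem the graph has (1/8) * product of the nonzero eigenvalues = 1 spanning tree.

[0, 0.1522, 0.5858, 1.2346, 2, 2.7654, 3.4142, 3.8478]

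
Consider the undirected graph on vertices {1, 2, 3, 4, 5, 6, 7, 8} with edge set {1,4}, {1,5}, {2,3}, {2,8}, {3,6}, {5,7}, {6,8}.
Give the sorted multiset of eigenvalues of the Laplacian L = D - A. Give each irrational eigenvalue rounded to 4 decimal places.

[0, 0, 0.5858, 2, 2, 2, 3.4142, 4]

With the vertex order [1, 2, 3, 4, 5, 6, 7, 8], the degrees are [2, 2, 2, 1, 2, 2, 1, 2], giving D = diag(2, 2, 2, 1, 2, 2, 1, 2) and L = D - A. Diagonalising L (or applying a numerical eigensolver to the 8x8 matrix) gives the spectrum above. The 2 zero eigenvalues correspond to the 2 connected components. There are 2 zeros in the spectrum, matching the 2 components.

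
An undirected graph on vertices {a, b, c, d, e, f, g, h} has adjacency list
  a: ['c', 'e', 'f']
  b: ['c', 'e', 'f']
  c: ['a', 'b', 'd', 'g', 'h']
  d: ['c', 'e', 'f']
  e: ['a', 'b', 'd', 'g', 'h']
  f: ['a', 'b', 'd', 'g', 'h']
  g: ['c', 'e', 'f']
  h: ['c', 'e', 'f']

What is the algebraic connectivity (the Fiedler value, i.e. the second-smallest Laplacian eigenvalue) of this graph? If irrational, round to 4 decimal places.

With the vertex order [a, b, c, d, e, f, g, h], the degrees are [3, 3, 5, 3, 5, 5, 3, 3], giving D = diag(3, 3, 5, 3, 5, 5, 3, 3) and L = D - A. The sorted Laplacian eigenvalues are [0, 3, 3, 3, 3, 5, 5, 8]; the algebraic connectivity is the second entry, 3. The eigenvalues sum to 30, which equals trace(L) = 2|E|.

3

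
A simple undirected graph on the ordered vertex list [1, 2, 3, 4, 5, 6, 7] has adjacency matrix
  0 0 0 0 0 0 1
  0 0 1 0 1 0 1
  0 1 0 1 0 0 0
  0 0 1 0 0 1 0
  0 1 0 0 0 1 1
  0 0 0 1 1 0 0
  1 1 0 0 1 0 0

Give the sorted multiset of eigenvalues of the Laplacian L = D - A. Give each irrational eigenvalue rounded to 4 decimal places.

With the vertex order [1, 2, 3, 4, 5, 6, 7], the degrees are [1, 3, 2, 2, 3, 2, 3], giving D = diag(1, 3, 2, 2, 3, 2, 3) and L = D - A. L is symmetric positive semidefinite, so every eigenvalue is real and nonnegative. The single zero eigenvalue shows the graph is connected. The largest eigenvalue, 4.4142, is at most the vertex count 7. By the matrix-tree theorem the graph has (1/7) * product of the nonzero eigenvalues = 14 spanning trees.

[0, 0.5858, 1.5858, 1.5858, 3.4142, 4.4142, 4.4142]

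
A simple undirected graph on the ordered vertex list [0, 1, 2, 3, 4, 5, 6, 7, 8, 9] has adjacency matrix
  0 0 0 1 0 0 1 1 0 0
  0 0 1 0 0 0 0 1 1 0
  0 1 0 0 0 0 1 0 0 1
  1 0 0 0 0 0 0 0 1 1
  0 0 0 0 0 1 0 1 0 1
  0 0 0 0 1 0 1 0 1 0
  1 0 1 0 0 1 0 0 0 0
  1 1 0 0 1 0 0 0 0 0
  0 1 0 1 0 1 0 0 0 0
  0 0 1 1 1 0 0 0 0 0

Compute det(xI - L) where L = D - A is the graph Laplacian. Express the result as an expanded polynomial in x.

Each diagonal entry of L is the vertex degree and each off-diagonal entry is -1 where an edge is present, 0 otherwise; in the order [0, 1, 2, 3, 4, 5, 6, 7, 8, 9] the diagonal is [3, 3, 3, 3, 3, 3, 3, 3, 3, 3]. The eigenvalues of L are [0, 2, 2, 2, 2, 2, 5, 5, 5, 5]; the characteristic polynomial is the product of (x - lambda_i), which multiplies out to x^10 - 30x^9 + 390x^8 - 2880x^7 + 13305x^6 - 39882x^5 + 77640x^4 - 94800x^3 + 66000x^2 - 20000x. The constant term is 0 because L is singular (the all-ones vector lies in its kernel). The largest eigenvalue, 5, is at most the vertex count 10. There is one zero in the spectrum, matching the 1 component.

x^10 - 30x^9 + 390x^8 - 2880x^7 + 13305x^6 - 39882x^5 + 77640x^4 - 94800x^3 + 66000x^2 - 20000x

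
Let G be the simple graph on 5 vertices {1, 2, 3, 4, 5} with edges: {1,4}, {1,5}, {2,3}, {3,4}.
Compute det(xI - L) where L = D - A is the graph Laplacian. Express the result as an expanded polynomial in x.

x^5 - 8x^4 + 21x^3 - 20x^2 + 5x

With the vertex order [1, 2, 3, 4, 5], the degrees are [2, 1, 2, 2, 1], giving D = diag(2, 1, 2, 2, 1) and L = D - A. L has integer entries, so p(x) = det(xI - L) has integer coefficients. Expanding the determinant yields x^5 - 8x^4 + 21x^3 - 20x^2 + 5x. The coefficient of x^4 equals -trace(L) = -8, matching the sum of degrees. By the matrix-tree theorem the graph has (1/5) * product of the nonzero eigenvalues = 1 spanning tree. The largest eigenvalue, 3.6180, is at most the vertex count 5.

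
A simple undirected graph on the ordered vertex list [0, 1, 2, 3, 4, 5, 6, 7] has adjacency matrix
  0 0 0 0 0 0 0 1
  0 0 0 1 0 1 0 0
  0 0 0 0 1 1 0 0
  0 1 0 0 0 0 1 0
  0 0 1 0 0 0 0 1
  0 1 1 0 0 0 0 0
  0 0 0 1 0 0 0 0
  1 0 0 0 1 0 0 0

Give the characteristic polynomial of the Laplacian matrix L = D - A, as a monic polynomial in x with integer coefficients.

x^8 - 14x^7 + 78x^6 - 220x^5 + 330x^4 - 252x^3 + 84x^2 - 8x

Reading degrees in the order [0, 1, 2, 3, 4, 5, 6, 7] gives [1, 2, 2, 2, 2, 2, 1, 2]; set D = diag(1, 2, 2, 2, 2, 2, 1, 2) and form L = D - A. L has integer entries, so p(x) = det(xI - L) has integer coefficients. Expanding the determinant yields x^8 - 14x^7 + 78x^6 - 220x^5 + 330x^4 - 252x^3 + 84x^2 - 8x. The coefficient of x^7 equals -trace(L) = -14, matching the sum of degrees. There is one zero in the spectrum, matching the 1 component.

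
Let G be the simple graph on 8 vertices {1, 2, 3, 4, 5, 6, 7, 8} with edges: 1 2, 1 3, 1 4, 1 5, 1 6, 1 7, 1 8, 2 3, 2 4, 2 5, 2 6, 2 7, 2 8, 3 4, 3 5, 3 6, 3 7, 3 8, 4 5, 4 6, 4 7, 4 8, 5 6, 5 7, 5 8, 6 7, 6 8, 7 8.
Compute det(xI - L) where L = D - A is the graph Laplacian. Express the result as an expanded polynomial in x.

x^8 - 56x^7 + 1344x^6 - 17920x^5 + 143360x^4 - 688128x^3 + 1835008x^2 - 2097152x

Each diagonal entry of L is the vertex degree and each off-diagonal entry is -1 where an edge is present, 0 otherwise; in the order [1, 2, 3, 4, 5, 6, 7, 8] the diagonal is [7, 7, 7, 7, 7, 7, 7, 7]. The eigenvalues of L are [0, 8, 8, 8, 8, 8, 8, 8]; the characteristic polynomial is the product of (x - lambda_i), which multiplies out to x^8 - 56x^7 + 1344x^6 - 17920x^5 + 143360x^4 - 688128x^3 + 1835008x^2 - 2097152x. Since p(0) = det(-L) = 0, x divides p(x). The eigenvalues sum to 56, which equals trace(L) = 2|E|.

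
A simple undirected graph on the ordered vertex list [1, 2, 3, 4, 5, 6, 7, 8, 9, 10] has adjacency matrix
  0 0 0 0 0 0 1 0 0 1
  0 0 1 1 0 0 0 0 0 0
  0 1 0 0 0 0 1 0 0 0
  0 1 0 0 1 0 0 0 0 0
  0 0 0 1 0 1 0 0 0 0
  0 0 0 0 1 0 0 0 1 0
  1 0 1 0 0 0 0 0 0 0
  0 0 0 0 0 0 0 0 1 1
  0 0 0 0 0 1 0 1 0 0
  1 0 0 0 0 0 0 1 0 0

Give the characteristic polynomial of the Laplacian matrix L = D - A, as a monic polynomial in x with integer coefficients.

x^10 - 20x^9 + 170x^8 - 800x^7 + 2275x^6 - 4004x^5 + 4290x^4 - 2640x^3 + 825x^2 - 100x

Reading degrees in the order [1, 2, 3, 4, 5, 6, 7, 8, 9, 10] gives [2, 2, 2, 2, 2, 2, 2, 2, 2, 2]; set D = diag(2, 2, 2, 2, 2, 2, 2, 2, 2, 2) and form L = D - A. Computing det(xI - L) by cofactor expansion (or equivalently via sum-over-permutations) gives x^10 - 20x^9 + 170x^8 - 800x^7 + 2275x^6 - 4004x^5 + 4290x^4 - 2640x^3 + 825x^2 - 100x. Since p(0) = det(-L) = 0, x divides p(x). The eigenvalues sum to 20, which equals trace(L) = 2|E|. By the matrix-tree theorem the graph has (1/10) * product of the nonzero eigenvalues = 10 spanning trees.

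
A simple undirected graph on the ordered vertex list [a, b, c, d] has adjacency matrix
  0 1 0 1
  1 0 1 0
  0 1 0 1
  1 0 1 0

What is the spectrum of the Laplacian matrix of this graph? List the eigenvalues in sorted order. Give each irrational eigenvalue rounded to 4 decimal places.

Reading degrees in the order [a, b, c, d] gives [2, 2, 2, 2]; set D = diag(2, 2, 2, 2) and form L = D - A. L is symmetric positive semidefinite, so every eigenvalue is real and nonnegative. The eigenvalues sum to 8, which equals trace(L) = 2|E|. The largest eigenvalue, 4, is at most the vertex count 4.

[0, 2, 2, 4]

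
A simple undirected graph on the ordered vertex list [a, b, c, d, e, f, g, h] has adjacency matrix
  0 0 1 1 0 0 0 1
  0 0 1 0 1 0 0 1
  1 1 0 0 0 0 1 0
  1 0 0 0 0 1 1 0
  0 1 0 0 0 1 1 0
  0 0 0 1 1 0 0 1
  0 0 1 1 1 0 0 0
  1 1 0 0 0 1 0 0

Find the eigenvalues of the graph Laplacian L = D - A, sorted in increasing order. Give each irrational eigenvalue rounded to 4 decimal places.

Reading degrees in the order [a, b, c, d, e, f, g, h] gives [3, 3, 3, 3, 3, 3, 3, 3]; set D = diag(3, 3, 3, 3, 3, 3, 3, 3) and form L = D - A. The multiplicity of 0 as a Laplacian eigenvalue equals the number of connected components.

[0, 2, 2, 2, 4, 4, 4, 6]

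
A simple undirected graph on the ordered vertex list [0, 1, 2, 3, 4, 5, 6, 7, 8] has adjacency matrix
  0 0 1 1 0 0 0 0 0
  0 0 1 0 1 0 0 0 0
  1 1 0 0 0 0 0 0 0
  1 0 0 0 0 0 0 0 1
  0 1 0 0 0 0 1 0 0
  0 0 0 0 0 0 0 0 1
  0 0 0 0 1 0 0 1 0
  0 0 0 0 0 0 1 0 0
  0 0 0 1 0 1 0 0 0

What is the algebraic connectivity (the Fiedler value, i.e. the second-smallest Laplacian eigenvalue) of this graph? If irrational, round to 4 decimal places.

0.1206

With the vertex order [0, 1, 2, 3, 4, 5, 6, 7, 8], the degrees are [2, 2, 2, 2, 2, 1, 2, 1, 2], giving D = diag(2, 2, 2, 2, 2, 1, 2, 1, 2) and L = D - A. The smallest Laplacian eigenvalue is always 0. The next one, lambda_2 = 0.1206, measures how hard the graph is to disconnect: larger values mean better connectivity. There is one zero in the spectrum, matching the 1 component.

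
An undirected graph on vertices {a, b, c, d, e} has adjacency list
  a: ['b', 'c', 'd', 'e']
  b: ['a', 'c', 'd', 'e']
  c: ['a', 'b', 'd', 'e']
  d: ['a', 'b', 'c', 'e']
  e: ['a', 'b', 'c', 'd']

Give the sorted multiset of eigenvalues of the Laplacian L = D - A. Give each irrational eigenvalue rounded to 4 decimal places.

Each diagonal entry of L is the vertex degree and each off-diagonal entry is -1 where an edge is present, 0 otherwise; in the order [a, b, c, d, e] the diagonal is [4, 4, 4, 4, 4]. Since every row of L sums to 0, the all-ones vector is in the kernel and 0 is an eigenvalue. The single zero eigenvalue shows the graph is connected. There is one zero in the spectrum, matching the 1 component.

[0, 5, 5, 5, 5]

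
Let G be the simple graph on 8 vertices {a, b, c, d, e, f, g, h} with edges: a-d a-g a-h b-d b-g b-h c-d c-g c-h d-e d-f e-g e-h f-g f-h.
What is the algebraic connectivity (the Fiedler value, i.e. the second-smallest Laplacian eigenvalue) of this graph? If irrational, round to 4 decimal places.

3

Each diagonal entry of L is the vertex degree and each off-diagonal entry is -1 where an edge is present, 0 otherwise; in the order [a, b, c, d, e, f, g, h] the diagonal is [3, 3, 3, 5, 3, 3, 5, 5]. The sorted Laplacian eigenvalues are [0, 3, 3, 3, 3, 5, 5, 8]; the algebraic connectivity is the second entry, 3. The largest eigenvalue, 8, is at most the vertex count 8.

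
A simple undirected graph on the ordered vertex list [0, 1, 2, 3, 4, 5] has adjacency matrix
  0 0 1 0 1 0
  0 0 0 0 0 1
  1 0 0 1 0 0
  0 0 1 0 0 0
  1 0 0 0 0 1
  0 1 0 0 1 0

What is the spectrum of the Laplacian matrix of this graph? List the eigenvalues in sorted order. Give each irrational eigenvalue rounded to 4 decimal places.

With the vertex order [0, 1, 2, 3, 4, 5], the degrees are [2, 1, 2, 1, 2, 2], giving D = diag(2, 1, 2, 1, 2, 2) and L = D - A. L is symmetric positive semidefinite, so every eigenvalue is real and nonnegative. The single zero eigenvalue shows the graph is connected.

[0, 0.2679, 1, 2, 3, 3.7321]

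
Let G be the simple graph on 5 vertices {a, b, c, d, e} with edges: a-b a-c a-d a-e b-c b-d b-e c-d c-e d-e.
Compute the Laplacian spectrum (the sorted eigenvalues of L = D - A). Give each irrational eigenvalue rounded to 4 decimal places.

Each diagonal entry of L is the vertex degree and each off-diagonal entry is -1 where an edge is present, 0 otherwise; in the order [a, b, c, d, e] the diagonal is [4, 4, 4, 4, 4]. Diagonalising L (or applying a numerical eigensolver to the 5x5 matrix) gives the spectrum above. The largest eigenvalue, 5, is at most the vertex count 5.

[0, 5, 5, 5, 5]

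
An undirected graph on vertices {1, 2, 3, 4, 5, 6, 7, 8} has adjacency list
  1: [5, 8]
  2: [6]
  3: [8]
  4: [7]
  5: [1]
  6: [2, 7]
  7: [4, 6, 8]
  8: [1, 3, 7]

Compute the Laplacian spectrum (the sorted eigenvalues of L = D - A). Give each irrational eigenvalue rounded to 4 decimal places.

[0, 0.2509, 0.5858, 0.7287, 2, 2.3349, 3.4142, 4.6855]

Each diagonal entry of L is the vertex degree and each off-diagonal entry is -1 where an edge is present, 0 otherwise; in the order [1, 2, 3, 4, 5, 6, 7, 8] the diagonal is [2, 1, 1, 1, 1, 2, 3, 3]. Diagonalising L (or applying a numerical eigensolver to the 8x8 matrix) gives the spectrum above. The single zero eigenvalue shows the graph is connected.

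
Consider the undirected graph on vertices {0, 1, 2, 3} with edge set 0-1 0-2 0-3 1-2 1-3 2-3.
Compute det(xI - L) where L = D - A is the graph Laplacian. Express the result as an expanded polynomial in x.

Reading degrees in the order [0, 1, 2, 3] gives [3, 3, 3, 3]; set D = diag(3, 3, 3, 3) and form L = D - A. The eigenvalues of L are [0, 4, 4, 4]; the characteristic polynomial is the product of (x - lambda_i), which multiplies out to x^4 - 12x^3 + 48x^2 - 64x. The coefficient of x^3 equals -trace(L) = -12, matching the sum of degrees. There is one zero in the spectrum, matching the 1 component.

x^4 - 12x^3 + 48x^2 - 64x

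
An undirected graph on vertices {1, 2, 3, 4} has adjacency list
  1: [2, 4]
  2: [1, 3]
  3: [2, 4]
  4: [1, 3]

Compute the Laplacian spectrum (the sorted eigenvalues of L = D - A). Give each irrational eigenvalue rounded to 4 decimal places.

With the vertex order [1, 2, 3, 4], the degrees are [2, 2, 2, 2], giving D = diag(2, 2, 2, 2) and L = D - A. The multiplicity of 0 as a Laplacian eigenvalue equals the number of connected components. By the matrix-tree theorem the graph has (1/4) * product of the nonzero eigenvalues = 4 spanning trees.

[0, 2, 2, 4]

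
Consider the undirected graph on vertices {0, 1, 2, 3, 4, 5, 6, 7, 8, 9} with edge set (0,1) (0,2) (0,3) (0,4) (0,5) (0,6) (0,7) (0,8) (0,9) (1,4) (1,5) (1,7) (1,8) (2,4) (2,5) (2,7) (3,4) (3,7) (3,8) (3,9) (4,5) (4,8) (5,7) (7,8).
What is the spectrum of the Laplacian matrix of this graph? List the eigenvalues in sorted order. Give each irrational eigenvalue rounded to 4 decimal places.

With the vertex order [0, 1, 2, 3, 4, 5, 6, 7, 8, 9], the degrees are [9, 5, 4, 5, 6, 5, 1, 6, 5, 2], giving D = diag(9, 5, 4, 5, 6, 5, 1, 6, 5, 2) and L = D - A. Since every row of L sums to 0, the all-ones vector is in the kernel and 0 is an eigenvalue.

[0, 1, 1.8233, 3.7189, 4.7873, 5.8811, 6, 6.6956, 8.0937, 10]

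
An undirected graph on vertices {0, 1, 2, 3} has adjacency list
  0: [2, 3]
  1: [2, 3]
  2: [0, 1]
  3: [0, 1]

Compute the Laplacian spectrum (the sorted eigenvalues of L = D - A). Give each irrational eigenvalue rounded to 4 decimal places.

[0, 2, 2, 4]

With the vertex order [0, 1, 2, 3], the degrees are [2, 2, 2, 2], giving D = diag(2, 2, 2, 2) and L = D - A. Diagonalising L (or applying a numerical eigensolver to the 4x4 matrix) gives the spectrum above. The single zero eigenvalue shows the graph is connected.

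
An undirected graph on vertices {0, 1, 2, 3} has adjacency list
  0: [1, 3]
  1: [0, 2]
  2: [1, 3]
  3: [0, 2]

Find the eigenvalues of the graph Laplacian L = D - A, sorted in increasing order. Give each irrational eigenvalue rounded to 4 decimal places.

[0, 2, 2, 4]

Reading degrees in the order [0, 1, 2, 3] gives [2, 2, 2, 2]; set D = diag(2, 2, 2, 2) and form L = D - A. L is symmetric positive semidefinite, so every eigenvalue is real and nonnegative. The largest eigenvalue, 4, is at most the vertex count 4. By the matrix-tree theorem the graph has (1/4) * product of the nonzero eigenvalues = 4 spanning trees.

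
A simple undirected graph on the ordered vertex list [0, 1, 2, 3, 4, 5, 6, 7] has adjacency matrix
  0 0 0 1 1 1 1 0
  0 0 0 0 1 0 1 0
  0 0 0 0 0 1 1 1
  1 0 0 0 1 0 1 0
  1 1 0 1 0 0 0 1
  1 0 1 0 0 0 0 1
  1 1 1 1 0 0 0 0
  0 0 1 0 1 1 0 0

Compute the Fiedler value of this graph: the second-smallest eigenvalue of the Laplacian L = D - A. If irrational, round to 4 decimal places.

Each diagonal entry of L is the vertex degree and each off-diagonal entry is -1 where an edge is present, 0 otherwise; in the order [0, 1, 2, 3, 4, 5, 6, 7] the diagonal is [4, 2, 3, 3, 4, 3, 4, 3]. Computing the eigenvalues of L and sorting gives [0, 1.3457, 2.1733, 3, 3.5159, 4.7799, 5, 6.1852]. The Fiedler value lambda_2 = 1.3457 is strictly positive, so the graph is connected. The largest eigenvalue, 6.1852, is at most the vertex count 8. There is one zero in the spectrum, matching the 1 component.

1.3457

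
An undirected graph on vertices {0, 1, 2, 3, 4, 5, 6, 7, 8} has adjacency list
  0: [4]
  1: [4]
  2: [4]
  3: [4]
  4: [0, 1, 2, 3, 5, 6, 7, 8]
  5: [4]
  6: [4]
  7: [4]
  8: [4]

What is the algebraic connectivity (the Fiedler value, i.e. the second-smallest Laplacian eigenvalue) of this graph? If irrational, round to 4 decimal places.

With the vertex order [0, 1, 2, 3, 4, 5, 6, 7, 8], the degrees are [1, 1, 1, 1, 8, 1, 1, 1, 1], giving D = diag(1, 1, 1, 1, 8, 1, 1, 1, 1) and L = D - A. The sorted Laplacian eigenvalues are [0, 1, 1, 1, 1, 1, 1, 1, 9]; the algebraic connectivity is the second entry, 1.

1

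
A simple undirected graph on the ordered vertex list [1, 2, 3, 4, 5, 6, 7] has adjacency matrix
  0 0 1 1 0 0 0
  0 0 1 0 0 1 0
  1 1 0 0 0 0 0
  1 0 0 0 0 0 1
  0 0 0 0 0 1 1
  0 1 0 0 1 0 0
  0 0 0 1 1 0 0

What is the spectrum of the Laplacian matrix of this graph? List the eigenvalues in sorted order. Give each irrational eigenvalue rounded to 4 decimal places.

Reading degrees in the order [1, 2, 3, 4, 5, 6, 7] gives [2, 2, 2, 2, 2, 2, 2]; set D = diag(2, 2, 2, 2, 2, 2, 2) and form L = D - A. L is symmetric positive semidefinite, so every eigenvalue is real and nonnegative. There is one zero in the spectrum, matching the 1 component.

[0, 0.7530, 0.7530, 2.4450, 2.4450, 3.8019, 3.8019]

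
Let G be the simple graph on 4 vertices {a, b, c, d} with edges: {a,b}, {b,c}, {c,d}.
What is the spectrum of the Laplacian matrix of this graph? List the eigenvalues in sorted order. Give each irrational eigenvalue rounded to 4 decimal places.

Reading degrees in the order [a, b, c, d] gives [1, 2, 2, 1]; set D = diag(1, 2, 2, 1) and form L = D - A. Diagonalising L (or applying a numerical eigensolver to the 4x4 matrix) gives the spectrum above. The single zero eigenvalue shows the graph is connected. By the matrix-tree theorem the graph has (1/4) * product of the nonzero eigenvalues = 1 spanning tree.

[0, 0.5858, 2, 3.4142]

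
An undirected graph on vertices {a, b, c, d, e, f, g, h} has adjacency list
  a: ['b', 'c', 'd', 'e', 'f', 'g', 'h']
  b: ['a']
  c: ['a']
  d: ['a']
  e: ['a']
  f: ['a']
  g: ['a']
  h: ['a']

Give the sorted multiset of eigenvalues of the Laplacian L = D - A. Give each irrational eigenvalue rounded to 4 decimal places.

[0, 1, 1, 1, 1, 1, 1, 8]

With the vertex order [a, b, c, d, e, f, g, h], the degrees are [7, 1, 1, 1, 1, 1, 1, 1], giving D = diag(7, 1, 1, 1, 1, 1, 1, 1) and L = D - A. L is symmetric positive semidefinite, so every eigenvalue is real and nonnegative.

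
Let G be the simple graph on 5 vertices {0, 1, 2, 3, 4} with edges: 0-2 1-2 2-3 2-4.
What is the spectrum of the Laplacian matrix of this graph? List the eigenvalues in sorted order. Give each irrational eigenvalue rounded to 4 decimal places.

Each diagonal entry of L is the vertex degree and each off-diagonal entry is -1 where an edge is present, 0 otherwise; in the order [0, 1, 2, 3, 4] the diagonal is [1, 1, 4, 1, 1]. Diagonalising L (or applying a numerical eigensolver to the 5x5 matrix) gives the spectrum above. The eigenvalues sum to 8, which equals trace(L) = 2|E|.

[0, 1, 1, 1, 5]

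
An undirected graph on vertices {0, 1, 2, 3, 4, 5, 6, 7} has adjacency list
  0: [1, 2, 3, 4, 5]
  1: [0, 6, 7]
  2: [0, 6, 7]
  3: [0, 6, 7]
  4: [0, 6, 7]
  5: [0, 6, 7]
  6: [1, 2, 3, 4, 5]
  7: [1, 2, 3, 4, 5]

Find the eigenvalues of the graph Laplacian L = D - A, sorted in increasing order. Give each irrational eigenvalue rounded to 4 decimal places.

[0, 3, 3, 3, 3, 5, 5, 8]

Each diagonal entry of L is the vertex degree and each off-diagonal entry is -1 where an edge is present, 0 otherwise; in the order [0, 1, 2, 3, 4, 5, 6, 7] the diagonal is [5, 3, 3, 3, 3, 3, 5, 5]. L is symmetric positive semidefinite, so every eigenvalue is real and nonnegative. The single zero eigenvalue shows the graph is connected. The largest eigenvalue, 8, is at most the vertex count 8. The eigenvalues sum to 30, which equals trace(L) = 2|E|.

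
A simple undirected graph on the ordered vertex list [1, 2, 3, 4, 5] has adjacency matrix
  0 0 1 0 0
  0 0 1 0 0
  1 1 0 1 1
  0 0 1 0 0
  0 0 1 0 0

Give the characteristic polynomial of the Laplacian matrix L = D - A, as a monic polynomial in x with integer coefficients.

x^5 - 8x^4 + 18x^3 - 16x^2 + 5x

With the vertex order [1, 2, 3, 4, 5], the degrees are [1, 1, 4, 1, 1], giving D = diag(1, 1, 4, 1, 1) and L = D - A. L has integer entries, so p(x) = det(xI - L) has integer coefficients. Expanding the determinant yields x^5 - 8x^4 + 18x^3 - 16x^2 + 5x. The constant term is 0 because L is singular (the all-ones vector lies in its kernel). The eigenvalues sum to 8, which equals trace(L) = 2|E|.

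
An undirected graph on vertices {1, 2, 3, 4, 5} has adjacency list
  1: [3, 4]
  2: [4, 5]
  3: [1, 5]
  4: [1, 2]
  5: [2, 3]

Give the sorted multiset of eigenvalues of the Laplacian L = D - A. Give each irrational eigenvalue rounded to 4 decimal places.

Each diagonal entry of L is the vertex degree and each off-diagonal entry is -1 where an edge is present, 0 otherwise; in the order [1, 2, 3, 4, 5] the diagonal is [2, 2, 2, 2, 2]. Diagonalising L (or applying a numerical eigensolver to the 5x5 matrix) gives the spectrum above. The single zero eigenvalue shows the graph is connected. The largest eigenvalue, 3.6180, is at most the vertex count 5. The eigenvalues sum to 10, which equals trace(L) = 2|E|.

[0, 1.3820, 1.3820, 3.6180, 3.6180]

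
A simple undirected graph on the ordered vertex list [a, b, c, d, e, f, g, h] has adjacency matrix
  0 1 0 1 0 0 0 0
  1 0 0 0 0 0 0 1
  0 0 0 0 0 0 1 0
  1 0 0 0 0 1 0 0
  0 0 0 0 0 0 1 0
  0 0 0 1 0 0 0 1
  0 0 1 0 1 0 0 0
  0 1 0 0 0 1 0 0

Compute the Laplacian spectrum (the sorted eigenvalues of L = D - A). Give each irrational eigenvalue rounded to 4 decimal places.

[0, 0, 1, 1.3820, 1.3820, 3, 3.6180, 3.6180]

With the vertex order [a, b, c, d, e, f, g, h], the degrees are [2, 2, 1, 2, 1, 2, 2, 2], giving D = diag(2, 2, 1, 2, 1, 2, 2, 2) and L = D - A. L is symmetric positive semidefinite, so every eigenvalue is real and nonnegative. The 2 zero eigenvalues correspond to the 2 connected components. The eigenvalues sum to 14, which equals trace(L) = 2|E|. There are 2 zeros in the spectrum, matching the 2 components.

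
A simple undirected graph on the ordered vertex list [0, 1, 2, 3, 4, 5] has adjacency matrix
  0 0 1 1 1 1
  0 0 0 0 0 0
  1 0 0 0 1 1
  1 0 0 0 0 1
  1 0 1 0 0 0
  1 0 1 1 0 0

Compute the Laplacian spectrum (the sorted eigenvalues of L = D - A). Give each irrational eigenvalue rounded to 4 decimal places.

With the vertex order [0, 1, 2, 3, 4, 5], the degrees are [4, 0, 3, 2, 2, 3], giving D = diag(4, 0, 3, 2, 2, 3) and L = D - A. The multiplicity of 0 as a Laplacian eigenvalue equals the number of connected components. The 2 zero eigenvalues correspond to the 2 connected components. The eigenvalues sum to 14, which equals trace(L) = 2|E|.

[0, 0, 1.5858, 3, 4.4142, 5]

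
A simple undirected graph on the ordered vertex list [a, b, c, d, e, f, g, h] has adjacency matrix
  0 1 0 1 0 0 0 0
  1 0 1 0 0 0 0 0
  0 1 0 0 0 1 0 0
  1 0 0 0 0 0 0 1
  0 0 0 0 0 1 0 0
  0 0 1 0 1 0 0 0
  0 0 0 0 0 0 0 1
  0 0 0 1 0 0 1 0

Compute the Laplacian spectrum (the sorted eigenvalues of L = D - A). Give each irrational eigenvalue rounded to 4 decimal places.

Each diagonal entry of L is the vertex degree and each off-diagonal entry is -1 where an edge is present, 0 otherwise; in the order [a, b, c, d, e, f, g, h] the diagonal is [2, 2, 2, 2, 1, 2, 1, 2]. The multiplicity of 0 as a Laplacian eigenvalue equals the number of connected components. The single zero eigenvalue shows the graph is connected.

[0, 0.1522, 0.5858, 1.2346, 2, 2.7654, 3.4142, 3.8478]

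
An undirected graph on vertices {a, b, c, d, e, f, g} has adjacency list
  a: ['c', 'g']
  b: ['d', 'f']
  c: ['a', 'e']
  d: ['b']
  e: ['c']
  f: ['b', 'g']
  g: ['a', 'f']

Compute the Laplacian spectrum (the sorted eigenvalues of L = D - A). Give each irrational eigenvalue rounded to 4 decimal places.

With the vertex order [a, b, c, d, e, f, g], the degrees are [2, 2, 2, 1, 1, 2, 2], giving D = diag(2, 2, 2, 1, 1, 2, 2) and L = D - A. Since every row of L sums to 0, the all-ones vector is in the kernel and 0 is an eigenvalue. The eigenvalues sum to 12, which equals trace(L) = 2|E|.

[0, 0.1981, 0.7530, 1.5550, 2.4450, 3.2470, 3.8019]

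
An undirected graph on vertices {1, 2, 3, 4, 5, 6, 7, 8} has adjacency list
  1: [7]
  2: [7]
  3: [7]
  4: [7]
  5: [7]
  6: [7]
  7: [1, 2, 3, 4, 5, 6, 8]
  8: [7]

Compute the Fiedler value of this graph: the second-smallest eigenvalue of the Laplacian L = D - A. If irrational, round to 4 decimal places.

1

Each diagonal entry of L is the vertex degree and each off-diagonal entry is -1 where an edge is present, 0 otherwise; in the order [1, 2, 3, 4, 5, 6, 7, 8] the diagonal is [1, 1, 1, 1, 1, 1, 7, 1]. The sorted Laplacian eigenvalues are [0, 1, 1, 1, 1, 1, 1, 8]; the algebraic connectivity is the second entry, 1. The eigenvalues sum to 14, which equals trace(L) = 2|E|.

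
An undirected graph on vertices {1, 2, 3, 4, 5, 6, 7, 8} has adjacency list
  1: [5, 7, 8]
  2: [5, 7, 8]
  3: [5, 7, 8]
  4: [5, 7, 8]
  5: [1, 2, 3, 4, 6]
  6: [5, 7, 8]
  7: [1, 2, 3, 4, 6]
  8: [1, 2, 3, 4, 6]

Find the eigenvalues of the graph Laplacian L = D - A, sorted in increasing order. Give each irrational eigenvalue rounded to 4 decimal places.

Reading degrees in the order [1, 2, 3, 4, 5, 6, 7, 8] gives [3, 3, 3, 3, 5, 3, 5, 5]; set D = diag(3, 3, 3, 3, 5, 3, 5, 5) and form L = D - A. Since every row of L sums to 0, the all-ones vector is in the kernel and 0 is an eigenvalue.

[0, 3, 3, 3, 3, 5, 5, 8]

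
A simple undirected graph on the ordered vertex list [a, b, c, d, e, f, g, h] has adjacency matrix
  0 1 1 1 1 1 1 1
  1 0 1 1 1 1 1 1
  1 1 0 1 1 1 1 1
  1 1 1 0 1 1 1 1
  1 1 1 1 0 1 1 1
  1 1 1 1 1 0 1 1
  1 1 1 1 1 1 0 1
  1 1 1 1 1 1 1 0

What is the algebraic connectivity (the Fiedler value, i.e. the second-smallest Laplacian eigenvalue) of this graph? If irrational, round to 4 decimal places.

8

Each diagonal entry of L is the vertex degree and each off-diagonal entry is -1 where an edge is present, 0 otherwise; in the order [a, b, c, d, e, f, g, h] the diagonal is [7, 7, 7, 7, 7, 7, 7, 7]. Computing the eigenvalues of L and sorting gives [0, 8, 8, 8, 8, 8, 8, 8]. The Fiedler value lambda_2 = 8 is strictly positive, so the graph is connected. By the matrix-tree theorem the graph has (1/8) * product of the nonzero eigenvalues = 262144 spanning trees. There is one zero in the spectrum, matching the 1 component.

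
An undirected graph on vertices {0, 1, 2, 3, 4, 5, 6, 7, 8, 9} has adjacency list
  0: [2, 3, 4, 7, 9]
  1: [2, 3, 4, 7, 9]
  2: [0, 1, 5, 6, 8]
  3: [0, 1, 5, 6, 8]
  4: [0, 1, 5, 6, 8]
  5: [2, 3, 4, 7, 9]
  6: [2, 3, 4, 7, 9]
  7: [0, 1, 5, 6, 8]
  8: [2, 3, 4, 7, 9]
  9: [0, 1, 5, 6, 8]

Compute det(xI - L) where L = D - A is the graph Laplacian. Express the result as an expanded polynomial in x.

Reading degrees in the order [0, 1, 2, 3, 4, 5, 6, 7, 8, 9] gives [5, 5, 5, 5, 5, 5, 5, 5, 5, 5]; set D = diag(5, 5, 5, 5, 5, 5, 5, 5, 5, 5) and form L = D - A. L has integer entries, so p(x) = det(xI - L) has integer coefficients. Expanding the determinant yields x^10 - 50x^9 + 1100x^8 - 14000x^7 + 113750x^6 - 612500x^5 + 2187500x^4 - 5000000x^3 + 6640625x^2 - 3906250x. The constant term is 0 because L is singular (the all-ones vector lies in its kernel). By the matrix-tree theorem the graph has (1/10) * product of the nonzero eigenvalues = 390625 spanning trees. There is one zero in the spectrum, matching the 1 component.

x^10 - 50x^9 + 1100x^8 - 14000x^7 + 113750x^6 - 612500x^5 + 2187500x^4 - 5000000x^3 + 6640625x^2 - 3906250x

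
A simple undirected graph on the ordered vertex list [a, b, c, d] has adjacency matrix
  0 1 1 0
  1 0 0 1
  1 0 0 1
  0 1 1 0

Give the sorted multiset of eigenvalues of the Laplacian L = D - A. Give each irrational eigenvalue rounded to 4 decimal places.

[0, 2, 2, 4]

Reading degrees in the order [a, b, c, d] gives [2, 2, 2, 2]; set D = diag(2, 2, 2, 2) and form L = D - A. The multiplicity of 0 as a Laplacian eigenvalue equals the number of connected components. There is one zero in the spectrum, matching the 1 component.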